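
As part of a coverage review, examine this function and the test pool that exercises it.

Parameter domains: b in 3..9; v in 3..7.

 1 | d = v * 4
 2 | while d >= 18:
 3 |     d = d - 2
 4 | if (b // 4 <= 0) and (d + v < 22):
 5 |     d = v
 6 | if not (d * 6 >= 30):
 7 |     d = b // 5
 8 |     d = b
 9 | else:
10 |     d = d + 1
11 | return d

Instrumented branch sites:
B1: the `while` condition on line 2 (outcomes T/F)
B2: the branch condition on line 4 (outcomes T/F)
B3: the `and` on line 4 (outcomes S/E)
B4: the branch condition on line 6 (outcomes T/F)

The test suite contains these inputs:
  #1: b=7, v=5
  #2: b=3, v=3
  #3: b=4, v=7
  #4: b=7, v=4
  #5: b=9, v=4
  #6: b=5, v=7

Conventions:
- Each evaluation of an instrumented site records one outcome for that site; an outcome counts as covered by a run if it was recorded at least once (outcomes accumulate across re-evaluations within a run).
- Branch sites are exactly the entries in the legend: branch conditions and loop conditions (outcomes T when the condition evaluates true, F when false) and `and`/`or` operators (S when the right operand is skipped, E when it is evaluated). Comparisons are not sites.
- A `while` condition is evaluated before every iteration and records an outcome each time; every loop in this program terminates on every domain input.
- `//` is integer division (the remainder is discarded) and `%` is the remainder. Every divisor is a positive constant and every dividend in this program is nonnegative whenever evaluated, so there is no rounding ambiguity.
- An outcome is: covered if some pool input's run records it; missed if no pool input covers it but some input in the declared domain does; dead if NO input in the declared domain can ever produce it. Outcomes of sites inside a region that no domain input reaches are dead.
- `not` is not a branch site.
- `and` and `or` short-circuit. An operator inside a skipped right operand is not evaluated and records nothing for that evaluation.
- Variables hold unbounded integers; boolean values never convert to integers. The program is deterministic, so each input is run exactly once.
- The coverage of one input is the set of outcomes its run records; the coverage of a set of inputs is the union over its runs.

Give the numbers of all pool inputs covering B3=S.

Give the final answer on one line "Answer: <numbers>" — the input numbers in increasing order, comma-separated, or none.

input #1 (b=7, v=5): hits B3=S
input #2 (b=3, v=3): never hits B3=S
input #3 (b=4, v=7): hits B3=S
input #4 (b=7, v=4): hits B3=S
input #5 (b=9, v=4): hits B3=S
input #6 (b=5, v=7): hits B3=S

Answer: 1, 3, 4, 5, 6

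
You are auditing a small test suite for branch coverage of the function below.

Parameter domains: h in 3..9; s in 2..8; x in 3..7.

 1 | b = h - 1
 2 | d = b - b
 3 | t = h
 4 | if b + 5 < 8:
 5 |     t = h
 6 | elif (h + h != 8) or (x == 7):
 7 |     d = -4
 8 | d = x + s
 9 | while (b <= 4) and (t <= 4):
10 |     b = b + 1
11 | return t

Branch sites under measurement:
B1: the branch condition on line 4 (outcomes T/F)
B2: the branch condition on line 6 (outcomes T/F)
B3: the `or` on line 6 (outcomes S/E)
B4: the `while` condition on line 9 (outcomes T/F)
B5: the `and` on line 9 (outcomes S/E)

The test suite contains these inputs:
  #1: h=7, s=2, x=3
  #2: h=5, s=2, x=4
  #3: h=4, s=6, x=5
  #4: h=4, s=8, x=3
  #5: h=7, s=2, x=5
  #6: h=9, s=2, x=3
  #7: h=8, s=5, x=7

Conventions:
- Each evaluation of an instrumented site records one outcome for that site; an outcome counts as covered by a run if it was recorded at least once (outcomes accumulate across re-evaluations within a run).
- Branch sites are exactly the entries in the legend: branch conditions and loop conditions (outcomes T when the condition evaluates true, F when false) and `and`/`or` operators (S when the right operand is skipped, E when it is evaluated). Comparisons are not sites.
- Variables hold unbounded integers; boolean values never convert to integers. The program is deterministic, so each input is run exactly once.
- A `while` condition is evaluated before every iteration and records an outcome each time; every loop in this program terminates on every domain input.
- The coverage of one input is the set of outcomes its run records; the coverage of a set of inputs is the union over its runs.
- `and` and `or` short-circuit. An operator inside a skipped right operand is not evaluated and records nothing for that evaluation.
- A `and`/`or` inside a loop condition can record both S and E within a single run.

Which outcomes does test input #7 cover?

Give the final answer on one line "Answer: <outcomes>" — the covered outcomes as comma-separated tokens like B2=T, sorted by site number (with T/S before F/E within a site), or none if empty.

Running input #7 (h=8, s=5, x=7), event by event:
  B1->F, B3->S, B2->T, B5->S, B4->F
distinct outcomes covered: B1=F, B2=T, B3=S, B4=F, B5=S

Answer: B1=F, B2=T, B3=S, B4=F, B5=S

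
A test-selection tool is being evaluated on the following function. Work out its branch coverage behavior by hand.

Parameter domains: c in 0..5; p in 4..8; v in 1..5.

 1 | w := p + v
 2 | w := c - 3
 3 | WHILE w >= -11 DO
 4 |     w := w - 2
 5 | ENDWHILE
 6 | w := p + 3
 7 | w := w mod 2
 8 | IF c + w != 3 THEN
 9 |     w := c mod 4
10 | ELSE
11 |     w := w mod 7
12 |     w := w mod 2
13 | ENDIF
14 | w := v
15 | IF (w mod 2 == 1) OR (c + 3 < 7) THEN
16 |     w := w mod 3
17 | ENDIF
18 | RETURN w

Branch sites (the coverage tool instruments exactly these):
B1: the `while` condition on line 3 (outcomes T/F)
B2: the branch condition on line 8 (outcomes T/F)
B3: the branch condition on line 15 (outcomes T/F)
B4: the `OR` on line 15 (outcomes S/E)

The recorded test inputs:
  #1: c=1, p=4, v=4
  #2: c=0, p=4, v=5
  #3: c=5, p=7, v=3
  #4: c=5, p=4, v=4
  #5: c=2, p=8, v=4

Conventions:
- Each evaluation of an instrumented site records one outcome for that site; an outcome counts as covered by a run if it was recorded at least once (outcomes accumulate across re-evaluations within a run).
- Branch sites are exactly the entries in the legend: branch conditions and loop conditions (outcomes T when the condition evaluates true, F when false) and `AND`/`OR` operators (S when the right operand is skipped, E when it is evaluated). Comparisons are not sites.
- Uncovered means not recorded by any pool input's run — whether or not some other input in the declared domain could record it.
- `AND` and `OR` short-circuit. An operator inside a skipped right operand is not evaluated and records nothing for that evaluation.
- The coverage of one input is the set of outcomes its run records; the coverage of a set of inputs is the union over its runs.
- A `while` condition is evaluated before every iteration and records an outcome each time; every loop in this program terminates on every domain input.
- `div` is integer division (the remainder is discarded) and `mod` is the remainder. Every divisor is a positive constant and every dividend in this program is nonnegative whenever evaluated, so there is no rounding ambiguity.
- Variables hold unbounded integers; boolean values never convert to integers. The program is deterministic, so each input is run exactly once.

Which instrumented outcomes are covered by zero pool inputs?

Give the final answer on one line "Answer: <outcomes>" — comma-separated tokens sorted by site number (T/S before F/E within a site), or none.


test 1 (c=1, p=4, v=4) hits B1=T, B1=F, B2=T, B3=T, B4=E
test 2 (c=0, p=4, v=5) hits B1=T, B1=F, B2=T, B3=T, B4=S
test 3 (c=5, p=7, v=3) hits B1=T, B1=F, B2=T, B3=T, B4=S
test 4 (c=5, p=4, v=4) hits B1=T, B1=F, B2=T, B3=F, B4=E
test 5 (c=2, p=8, v=4) hits B1=T, B1=F, B2=F, B3=T, B4=E
union over the pool: B1=T, B1=F, B2=T, B2=F, B3=T, B3=F, B4=S, B4=E
uncovered (0 of 8): none
Answer: none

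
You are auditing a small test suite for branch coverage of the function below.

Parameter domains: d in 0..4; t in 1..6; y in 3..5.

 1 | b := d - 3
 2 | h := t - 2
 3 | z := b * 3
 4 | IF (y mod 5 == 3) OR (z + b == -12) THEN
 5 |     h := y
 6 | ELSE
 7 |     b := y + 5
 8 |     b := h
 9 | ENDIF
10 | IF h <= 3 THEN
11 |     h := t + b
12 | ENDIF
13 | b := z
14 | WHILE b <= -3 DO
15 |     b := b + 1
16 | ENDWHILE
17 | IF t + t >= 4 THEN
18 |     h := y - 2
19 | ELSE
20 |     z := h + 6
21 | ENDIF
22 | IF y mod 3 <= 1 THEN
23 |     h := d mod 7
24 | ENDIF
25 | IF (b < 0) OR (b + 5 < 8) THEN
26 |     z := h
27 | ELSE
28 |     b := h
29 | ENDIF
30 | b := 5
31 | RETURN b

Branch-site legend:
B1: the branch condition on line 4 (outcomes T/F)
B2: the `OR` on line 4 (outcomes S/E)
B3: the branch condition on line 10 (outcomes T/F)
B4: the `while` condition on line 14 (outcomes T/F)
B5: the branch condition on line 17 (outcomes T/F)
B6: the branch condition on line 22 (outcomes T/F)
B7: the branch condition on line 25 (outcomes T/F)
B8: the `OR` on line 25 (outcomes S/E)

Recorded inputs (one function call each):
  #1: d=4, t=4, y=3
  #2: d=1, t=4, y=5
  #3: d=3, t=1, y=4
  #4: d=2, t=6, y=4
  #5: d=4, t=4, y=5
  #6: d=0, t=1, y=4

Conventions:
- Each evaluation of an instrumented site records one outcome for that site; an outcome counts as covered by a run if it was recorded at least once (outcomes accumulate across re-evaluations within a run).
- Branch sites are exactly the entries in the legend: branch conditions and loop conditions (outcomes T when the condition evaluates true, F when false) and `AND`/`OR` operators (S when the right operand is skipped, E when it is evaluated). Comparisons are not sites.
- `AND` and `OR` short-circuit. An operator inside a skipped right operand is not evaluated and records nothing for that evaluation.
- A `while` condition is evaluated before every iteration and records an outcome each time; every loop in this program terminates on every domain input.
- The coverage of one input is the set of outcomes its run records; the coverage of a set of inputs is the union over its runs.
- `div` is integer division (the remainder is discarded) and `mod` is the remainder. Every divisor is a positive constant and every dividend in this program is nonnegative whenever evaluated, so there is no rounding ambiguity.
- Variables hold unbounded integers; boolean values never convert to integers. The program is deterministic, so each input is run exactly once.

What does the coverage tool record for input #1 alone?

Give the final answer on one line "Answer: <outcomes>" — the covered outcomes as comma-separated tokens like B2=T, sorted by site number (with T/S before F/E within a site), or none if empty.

Running input #1 (d=4, t=4, y=3), event by event:
  B2->S, B1->T, B3->T, B4->F, B5->T, B6->T, B8->E, B7->F
as a set, this run covers: B1=T, B2=S, B3=T, B4=F, B5=T, B6=T, B7=F, B8=E

Answer: B1=T, B2=S, B3=T, B4=F, B5=T, B6=T, B7=F, B8=E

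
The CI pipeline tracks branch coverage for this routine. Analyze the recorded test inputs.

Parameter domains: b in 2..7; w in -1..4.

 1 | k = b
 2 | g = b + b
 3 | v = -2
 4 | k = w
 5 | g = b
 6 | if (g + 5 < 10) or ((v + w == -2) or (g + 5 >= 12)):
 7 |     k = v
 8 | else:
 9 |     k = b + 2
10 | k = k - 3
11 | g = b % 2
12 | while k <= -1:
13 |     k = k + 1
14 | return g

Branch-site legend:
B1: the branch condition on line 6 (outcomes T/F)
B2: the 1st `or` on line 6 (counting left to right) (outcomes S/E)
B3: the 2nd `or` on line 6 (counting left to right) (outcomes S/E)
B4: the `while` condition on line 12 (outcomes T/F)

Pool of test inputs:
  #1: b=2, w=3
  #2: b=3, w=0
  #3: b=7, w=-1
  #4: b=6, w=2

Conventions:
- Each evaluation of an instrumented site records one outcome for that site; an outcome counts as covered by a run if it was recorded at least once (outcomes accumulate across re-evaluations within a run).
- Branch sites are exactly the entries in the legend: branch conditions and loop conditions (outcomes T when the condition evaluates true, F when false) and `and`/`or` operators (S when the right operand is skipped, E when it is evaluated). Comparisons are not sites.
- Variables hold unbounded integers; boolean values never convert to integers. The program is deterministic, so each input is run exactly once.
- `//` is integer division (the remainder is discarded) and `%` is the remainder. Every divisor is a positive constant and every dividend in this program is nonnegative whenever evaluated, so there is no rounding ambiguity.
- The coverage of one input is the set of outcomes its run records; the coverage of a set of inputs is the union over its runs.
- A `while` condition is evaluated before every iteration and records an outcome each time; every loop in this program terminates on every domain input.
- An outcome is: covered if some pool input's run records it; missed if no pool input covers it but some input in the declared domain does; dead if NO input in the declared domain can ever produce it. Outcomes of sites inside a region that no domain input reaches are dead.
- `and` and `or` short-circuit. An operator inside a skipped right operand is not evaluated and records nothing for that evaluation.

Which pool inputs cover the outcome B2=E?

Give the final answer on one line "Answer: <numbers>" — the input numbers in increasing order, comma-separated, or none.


input #1 (b=2, w=3): never hits B2=E
input #2 (b=3, w=0): never hits B2=E
input #3 (b=7, w=-1): hits B2=E
input #4 (b=6, w=2): hits B2=E
Answer: 3, 4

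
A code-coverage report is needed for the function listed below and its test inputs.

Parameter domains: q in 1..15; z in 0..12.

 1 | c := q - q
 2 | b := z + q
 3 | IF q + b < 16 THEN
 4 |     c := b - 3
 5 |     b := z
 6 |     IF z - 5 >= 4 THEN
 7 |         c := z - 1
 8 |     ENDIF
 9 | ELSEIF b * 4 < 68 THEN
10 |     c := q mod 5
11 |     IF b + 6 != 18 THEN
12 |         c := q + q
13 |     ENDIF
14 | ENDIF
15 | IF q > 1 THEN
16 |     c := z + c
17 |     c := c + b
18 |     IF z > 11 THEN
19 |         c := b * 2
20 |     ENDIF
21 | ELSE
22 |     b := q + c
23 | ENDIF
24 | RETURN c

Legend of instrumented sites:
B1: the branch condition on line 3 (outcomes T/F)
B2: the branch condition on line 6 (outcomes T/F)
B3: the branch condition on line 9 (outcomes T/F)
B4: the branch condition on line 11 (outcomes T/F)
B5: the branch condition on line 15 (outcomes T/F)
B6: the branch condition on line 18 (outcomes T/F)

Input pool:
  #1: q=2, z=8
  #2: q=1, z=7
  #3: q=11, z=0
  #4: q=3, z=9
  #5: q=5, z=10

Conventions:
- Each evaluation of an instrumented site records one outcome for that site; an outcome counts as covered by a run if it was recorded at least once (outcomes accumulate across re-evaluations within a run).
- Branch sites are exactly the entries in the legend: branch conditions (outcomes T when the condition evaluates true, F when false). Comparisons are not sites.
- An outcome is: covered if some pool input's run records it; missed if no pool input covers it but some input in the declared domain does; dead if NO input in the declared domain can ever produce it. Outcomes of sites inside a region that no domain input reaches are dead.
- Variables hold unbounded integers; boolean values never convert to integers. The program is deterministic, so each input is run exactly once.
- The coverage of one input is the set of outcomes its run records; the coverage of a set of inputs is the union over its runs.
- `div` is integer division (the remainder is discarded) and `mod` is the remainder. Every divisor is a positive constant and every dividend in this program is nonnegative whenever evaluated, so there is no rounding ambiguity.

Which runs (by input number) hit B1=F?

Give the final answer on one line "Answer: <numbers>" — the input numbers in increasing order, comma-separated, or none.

input #1 (q=2, z=8): does not record B1=F
input #2 (q=1, z=7): does not record B1=F
input #3 (q=11, z=0): records B1=F
input #4 (q=3, z=9): does not record B1=F
input #5 (q=5, z=10): records B1=F

Answer: 3, 5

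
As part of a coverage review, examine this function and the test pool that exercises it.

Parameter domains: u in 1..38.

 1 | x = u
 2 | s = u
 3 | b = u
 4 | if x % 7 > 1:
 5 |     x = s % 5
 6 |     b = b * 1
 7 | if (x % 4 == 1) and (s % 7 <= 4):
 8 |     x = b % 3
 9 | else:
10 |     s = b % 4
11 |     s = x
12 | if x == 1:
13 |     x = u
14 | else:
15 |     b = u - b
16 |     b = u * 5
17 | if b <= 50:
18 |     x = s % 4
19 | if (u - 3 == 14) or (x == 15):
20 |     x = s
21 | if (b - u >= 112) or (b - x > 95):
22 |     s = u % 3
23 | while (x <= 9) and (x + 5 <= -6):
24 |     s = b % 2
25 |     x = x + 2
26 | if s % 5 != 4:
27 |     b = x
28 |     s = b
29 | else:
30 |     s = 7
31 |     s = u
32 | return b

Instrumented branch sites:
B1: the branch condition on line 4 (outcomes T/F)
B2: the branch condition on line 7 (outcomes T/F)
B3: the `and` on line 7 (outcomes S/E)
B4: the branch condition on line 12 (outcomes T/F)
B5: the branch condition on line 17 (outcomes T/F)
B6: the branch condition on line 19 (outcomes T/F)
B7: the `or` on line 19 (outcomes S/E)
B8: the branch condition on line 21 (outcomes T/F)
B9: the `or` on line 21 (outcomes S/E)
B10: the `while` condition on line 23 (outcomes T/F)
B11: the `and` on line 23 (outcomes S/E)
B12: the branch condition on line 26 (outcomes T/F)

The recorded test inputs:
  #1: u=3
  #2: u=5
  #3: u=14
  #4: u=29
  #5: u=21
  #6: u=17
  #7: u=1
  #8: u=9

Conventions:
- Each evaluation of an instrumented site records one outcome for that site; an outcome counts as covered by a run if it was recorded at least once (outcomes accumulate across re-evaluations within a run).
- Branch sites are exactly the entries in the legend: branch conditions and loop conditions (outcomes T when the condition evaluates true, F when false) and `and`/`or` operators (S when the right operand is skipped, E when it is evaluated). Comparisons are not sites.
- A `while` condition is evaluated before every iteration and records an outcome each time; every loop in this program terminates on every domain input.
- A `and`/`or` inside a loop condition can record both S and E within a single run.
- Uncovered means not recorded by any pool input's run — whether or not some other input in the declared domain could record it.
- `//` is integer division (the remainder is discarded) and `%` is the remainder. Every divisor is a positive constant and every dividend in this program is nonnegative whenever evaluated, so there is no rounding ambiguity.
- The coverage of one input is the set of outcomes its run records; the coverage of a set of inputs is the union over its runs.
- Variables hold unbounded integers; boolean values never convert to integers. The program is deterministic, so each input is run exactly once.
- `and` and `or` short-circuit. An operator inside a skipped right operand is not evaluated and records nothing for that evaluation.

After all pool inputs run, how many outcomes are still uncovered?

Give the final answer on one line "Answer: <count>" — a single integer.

input #1 (u=3): events B1->T, B3->S, B2->F, B4->F, B5->T, B7->E, B6->F, B9->E, B8->F, B11->E, B10->F, B12->T; covers B1=T, B2=F, B3=S, B4=F, B5=T, B6=F, B7=E, B8=F, B9=E, B10=F, B11=E, B12=T
input #2 (u=5): events B1->T, B3->S, B2->F, B4->F, B5->T, B7->E, B6->F, B9->E, B8->F, B11->E, B10->F, B12->T; covers B1=T, B2=F, B3=S, B4=F, B5=T, B6=F, B7=E, B8=F, B9=E, B10=F, B11=E, B12=T
input #3 (u=14): events B1->F, B3->S, B2->F, B4->F, B5->F, B7->E, B6->F, B9->E, B8->F, B11->S, B10->F, B12->F; covers B1=F, B2=F, B3=S, B4=F, B5=F, B6=F, B7=E, B8=F, B9=E, B10=F, B11=S, B12=F
input #4 (u=29): events B1->F, B3->E, B2->T, B4->F, B5->F, B7->E, B6->F, B9->S, B8->T, B11->E, B10->F, B12->T; covers B1=F, B2=T, B3=E, B4=F, B5=F, B6=F, B7=E, B8=T, B9=S, B10=F, B11=E, B12=T
input #5 (u=21): events B1->F, B3->E, B2->T, B4->F, B5->F, B7->E, B6->F, B9->E, B8->T, B11->E, B10->F, B12->T; covers B1=F, B2=T, B3=E, B4=F, B5=F, B6=F, B7=E, B8=T, B9=E, B10=F, B11=E, B12=T
input #6 (u=17): events B1->T, B3->S, B2->F, B4->F, B5->F, B7->S, B6->T, B9->E, B8->F, B11->E, B10->F, B12->T; covers B1=T, B2=F, B3=S, B4=F, B5=F, B6=T, B7=S, B8=F, B9=E, B10=F, B11=E, B12=T
input #7 (u=1): events B1->F, B3->E, B2->T, B4->T, B5->T, B7->E, B6->F, B9->E, B8->F, B11->E, B10->F, B12->T; covers B1=F, B2=T, B3=E, B4=T, B5=T, B6=F, B7=E, B8=F, B9=E, B10=F, B11=E, B12=T
input #8 (u=9): events B1->T, B3->S, B2->F, B4->F, B5->T, B7->E, B6->F, B9->E, B8->F, B11->E, B10->F, B12->F; covers B1=T, B2=F, B3=S, B4=F, B5=T, B6=F, B7=E, B8=F, B9=E, B10=F, B11=E, B12=F
union over the pool: B1=T, B1=F, B2=T, B2=F, B3=S, B3=E, B4=T, B4=F, B5=T, B5=F, B6=T, B6=F, B7=S, B7=E, B8=T, B8=F, B9=S, B9=E, B10=F, B11=S, B11=E, B12=T, B12=F
uncovered (1 of 24): B10=T

Answer: 1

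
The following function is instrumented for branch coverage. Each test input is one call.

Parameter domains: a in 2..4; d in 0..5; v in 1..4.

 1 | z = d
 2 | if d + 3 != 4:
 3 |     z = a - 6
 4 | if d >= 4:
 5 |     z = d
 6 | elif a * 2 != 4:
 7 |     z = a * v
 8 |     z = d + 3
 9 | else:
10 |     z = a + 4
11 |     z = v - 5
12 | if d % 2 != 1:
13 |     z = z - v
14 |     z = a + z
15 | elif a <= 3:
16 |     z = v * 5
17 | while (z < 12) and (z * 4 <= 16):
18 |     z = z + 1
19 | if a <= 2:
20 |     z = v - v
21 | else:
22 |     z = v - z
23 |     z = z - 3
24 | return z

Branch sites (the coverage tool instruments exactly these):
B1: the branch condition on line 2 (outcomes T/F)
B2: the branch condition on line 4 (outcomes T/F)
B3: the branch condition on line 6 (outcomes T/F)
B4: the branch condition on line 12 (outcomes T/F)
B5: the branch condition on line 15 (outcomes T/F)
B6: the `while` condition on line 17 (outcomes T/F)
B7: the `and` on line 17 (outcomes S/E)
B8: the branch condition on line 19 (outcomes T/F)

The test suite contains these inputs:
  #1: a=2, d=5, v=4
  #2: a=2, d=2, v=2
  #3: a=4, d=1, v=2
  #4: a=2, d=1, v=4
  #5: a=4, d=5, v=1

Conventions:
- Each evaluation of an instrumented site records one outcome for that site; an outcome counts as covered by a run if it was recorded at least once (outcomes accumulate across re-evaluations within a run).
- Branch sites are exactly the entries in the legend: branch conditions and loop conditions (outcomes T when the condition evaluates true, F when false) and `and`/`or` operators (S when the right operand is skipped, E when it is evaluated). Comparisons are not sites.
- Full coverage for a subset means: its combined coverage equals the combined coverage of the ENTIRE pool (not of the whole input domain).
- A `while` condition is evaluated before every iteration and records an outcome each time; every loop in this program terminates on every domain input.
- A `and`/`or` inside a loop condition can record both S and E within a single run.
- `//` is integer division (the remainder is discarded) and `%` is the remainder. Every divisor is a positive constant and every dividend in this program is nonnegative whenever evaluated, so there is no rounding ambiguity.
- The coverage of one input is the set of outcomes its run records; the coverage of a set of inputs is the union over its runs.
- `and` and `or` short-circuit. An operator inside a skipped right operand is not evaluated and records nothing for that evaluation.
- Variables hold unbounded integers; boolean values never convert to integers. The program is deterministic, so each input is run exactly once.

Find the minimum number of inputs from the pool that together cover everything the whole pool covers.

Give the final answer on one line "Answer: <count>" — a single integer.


#1 (a=2, d=5, v=4) -> covered: B1=T, B2=T, B4=F, B5=T, B6=F, B7=S, B8=T
#2 (a=2, d=2, v=2) -> covered: B1=T, B2=F, B3=F, B4=T, B6=T, B6=F, B7=E, B8=T
#3 (a=4, d=1, v=2) -> covered: B1=F, B2=F, B3=T, B4=F, B5=F, B6=T, B6=F, B7=E, B8=F
#4 (a=2, d=1, v=4) -> covered: B1=F, B2=F, B3=F, B4=F, B5=T, B6=F, B7=S, B8=T
#5 (a=4, d=5, v=1) -> covered: B1=T, B2=T, B4=F, B5=F, B6=F, B7=E, B8=F
pool-wide coverage (16 outcomes): B1=T, B1=F, B2=T, B2=F, B3=T, B3=F, B4=T, B4=F, B5=T, B5=F, B6=T, B6=F, B7=S, B7=E, B8=T, B8=F
checked all size-1 subsets: none covers 16 outcomes (max 9/16)
checked all size-2 subsets: none covers 16 outcomes (max 14/16)
inputs {1, 2, 3} (size 3) cover everything; no size-3 subset with a lexicographically smaller index list covers all 16
Answer: 3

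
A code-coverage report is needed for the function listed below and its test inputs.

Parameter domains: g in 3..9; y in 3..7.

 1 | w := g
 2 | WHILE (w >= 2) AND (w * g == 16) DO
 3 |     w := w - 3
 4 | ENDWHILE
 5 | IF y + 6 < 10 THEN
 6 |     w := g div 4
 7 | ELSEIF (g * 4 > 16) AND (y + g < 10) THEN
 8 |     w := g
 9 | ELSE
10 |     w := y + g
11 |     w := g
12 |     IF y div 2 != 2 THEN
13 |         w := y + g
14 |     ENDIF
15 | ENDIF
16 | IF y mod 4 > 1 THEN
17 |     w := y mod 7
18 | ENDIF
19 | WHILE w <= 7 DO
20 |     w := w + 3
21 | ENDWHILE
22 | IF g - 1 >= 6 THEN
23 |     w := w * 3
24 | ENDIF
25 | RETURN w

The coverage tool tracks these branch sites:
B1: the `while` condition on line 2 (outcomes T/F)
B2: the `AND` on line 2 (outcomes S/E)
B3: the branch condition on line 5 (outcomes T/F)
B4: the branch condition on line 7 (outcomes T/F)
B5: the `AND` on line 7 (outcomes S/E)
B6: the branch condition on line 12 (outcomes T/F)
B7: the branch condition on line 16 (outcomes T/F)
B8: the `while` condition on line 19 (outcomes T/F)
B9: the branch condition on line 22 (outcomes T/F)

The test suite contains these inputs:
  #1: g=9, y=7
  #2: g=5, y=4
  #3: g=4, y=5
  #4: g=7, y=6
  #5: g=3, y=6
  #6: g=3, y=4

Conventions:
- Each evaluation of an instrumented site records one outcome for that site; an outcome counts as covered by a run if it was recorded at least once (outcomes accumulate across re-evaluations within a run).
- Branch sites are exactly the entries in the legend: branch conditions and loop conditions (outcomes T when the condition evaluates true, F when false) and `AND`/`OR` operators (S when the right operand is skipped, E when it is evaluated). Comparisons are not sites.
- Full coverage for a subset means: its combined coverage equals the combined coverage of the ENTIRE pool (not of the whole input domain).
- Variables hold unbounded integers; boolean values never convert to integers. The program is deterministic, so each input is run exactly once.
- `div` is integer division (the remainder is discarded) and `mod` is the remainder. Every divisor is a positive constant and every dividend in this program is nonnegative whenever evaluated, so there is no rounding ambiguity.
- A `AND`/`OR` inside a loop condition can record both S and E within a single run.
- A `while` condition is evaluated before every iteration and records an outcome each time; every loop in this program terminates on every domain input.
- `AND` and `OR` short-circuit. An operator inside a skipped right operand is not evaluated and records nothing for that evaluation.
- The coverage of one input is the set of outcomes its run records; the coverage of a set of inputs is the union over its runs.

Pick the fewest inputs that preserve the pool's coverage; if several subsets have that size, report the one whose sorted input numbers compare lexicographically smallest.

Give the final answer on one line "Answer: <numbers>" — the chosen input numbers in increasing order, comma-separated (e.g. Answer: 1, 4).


#1 (g=9, y=7) -> B2->E, B1->F, B3->F, B5->E, B4->F, B6->T, B7->T, B8->T, B8->T, B8->T, B8->F, B9->T; covered: B1=F, B2=E, B3=F, B4=F, B5=E, B6=T, B7=T, B8=T, B8=F, B9=T
#2 (g=5, y=4) -> B2->E, B1->F, B3->F, B5->E, B4->T, B7->F, B8->T, B8->F, B9->F; covered: B1=F, B2=E, B3=F, B4=T, B5=E, B7=F, B8=T, B8=F, B9=F
#3 (g=4, y=5) -> B2->E, B1->T, B2->S, B1->F, B3->F, B5->S, B4->F, B6->F, B7->F, B8->T, B8->T, B8->F, B9->F; covered: B1=T, B1=F, B2=S, B2=E, B3=F, B4=F, B5=S, B6=F, B7=F, B8=T, B8=F, B9=F
#4 (g=7, y=6) -> B2->E, B1->F, B3->F, B5->E, B4->F, B6->T, B7->T, B8->T, B8->F, B9->T; covered: B1=F, B2=E, B3=F, B4=F, B5=E, B6=T, B7=T, B8=T, B8=F, B9=T
#5 (g=3, y=6) -> B2->E, B1->F, B3->F, B5->S, B4->F, B6->T, B7->T, B8->T, B8->F, B9->F; covered: B1=F, B2=E, B3=F, B4=F, B5=S, B6=T, B7=T, B8=T, B8=F, B9=F
#6 (g=3, y=4) -> B2->E, B1->F, B3->F, B5->S, B4->F, B6->F, B7->F, B8->T, B8->T, B8->F, B9->F; covered: B1=F, B2=E, B3=F, B4=F, B5=S, B6=F, B7=F, B8=T, B8=F, B9=F
pool-wide coverage (17 outcomes): B1=T, B1=F, B2=S, B2=E, B3=F, B4=T, B4=F, B5=S, B5=E, B6=T, B6=F, B7=T, B7=F, B8=T, B8=F, B9=T, B9=F
every size-1 subset falls short of the 17 outcomes (best: 12/17)
every size-2 subset falls short of the 17 outcomes (best: 16/17)
the canonical winner is {1, 2, 3}: size 3, full 17-outcome coverage, earliest index list among size-3 covers
Answer: 1, 2, 3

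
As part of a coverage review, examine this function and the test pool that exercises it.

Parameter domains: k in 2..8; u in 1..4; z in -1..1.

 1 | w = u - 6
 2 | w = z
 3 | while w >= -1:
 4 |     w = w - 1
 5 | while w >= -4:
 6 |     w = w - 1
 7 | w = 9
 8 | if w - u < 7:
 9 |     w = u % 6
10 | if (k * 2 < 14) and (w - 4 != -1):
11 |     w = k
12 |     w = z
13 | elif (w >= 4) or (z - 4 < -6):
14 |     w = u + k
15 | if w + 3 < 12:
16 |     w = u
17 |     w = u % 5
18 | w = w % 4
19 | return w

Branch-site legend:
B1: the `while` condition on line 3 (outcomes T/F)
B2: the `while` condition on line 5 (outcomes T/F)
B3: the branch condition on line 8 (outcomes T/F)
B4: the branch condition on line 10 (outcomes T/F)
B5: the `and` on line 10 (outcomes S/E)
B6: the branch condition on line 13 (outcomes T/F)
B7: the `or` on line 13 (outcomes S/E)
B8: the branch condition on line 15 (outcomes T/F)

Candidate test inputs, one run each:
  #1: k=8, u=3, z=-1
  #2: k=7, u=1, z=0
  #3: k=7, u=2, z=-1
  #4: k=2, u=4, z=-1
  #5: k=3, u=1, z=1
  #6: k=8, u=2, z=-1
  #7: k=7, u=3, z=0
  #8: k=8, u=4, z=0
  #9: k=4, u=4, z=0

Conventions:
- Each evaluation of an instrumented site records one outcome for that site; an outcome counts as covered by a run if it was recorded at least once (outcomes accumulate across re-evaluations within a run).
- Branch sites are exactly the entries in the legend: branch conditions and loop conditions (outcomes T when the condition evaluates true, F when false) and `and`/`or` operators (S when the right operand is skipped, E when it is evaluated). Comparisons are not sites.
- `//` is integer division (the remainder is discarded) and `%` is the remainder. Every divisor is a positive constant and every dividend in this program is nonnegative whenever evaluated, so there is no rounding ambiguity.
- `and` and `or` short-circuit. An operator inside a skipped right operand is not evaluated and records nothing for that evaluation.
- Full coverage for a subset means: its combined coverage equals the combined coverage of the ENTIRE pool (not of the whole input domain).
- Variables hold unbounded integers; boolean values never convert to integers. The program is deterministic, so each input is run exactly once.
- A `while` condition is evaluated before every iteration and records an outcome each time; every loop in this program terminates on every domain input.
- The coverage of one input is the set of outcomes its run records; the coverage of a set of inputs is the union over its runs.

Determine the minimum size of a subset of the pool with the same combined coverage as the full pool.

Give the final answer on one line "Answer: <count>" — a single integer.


run #1 (k=8, u=3, z=-1) runs B1->T, B1->F, B2->T, B2->T, B2->T, B2->F, B3->T, B5->S, B4->F, B7->E, B6->F, B8->T; records B1=T, B1=F, B2=T, B2=F, B3=T, B4=F, B5=S, B6=F, B7=E, B8=T
run #2 (k=7, u=1, z=0) runs B1->T, B1->T, B1->F, B2->T, B2->T, B2->T, B2->F, B3->F, B5->S, B4->F, B7->S, B6->T, B8->T; records B1=T, B1=F, B2=T, B2=F, B3=F, B4=F, B5=S, B6=T, B7=S, B8=T
run #3 (k=7, u=2, z=-1) runs B1->T, B1->F, B2->T, B2->T, B2->T, B2->F, B3->F, B5->S, B4->F, B7->S, B6->T, B8->F; records B1=T, B1=F, B2=T, B2=F, B3=F, B4=F, B5=S, B6=T, B7=S, B8=F
run #4 (k=2, u=4, z=-1) runs B1->T, B1->F, B2->T, B2->T, B2->T, B2->F, B3->T, B5->E, B4->T, B8->T; records B1=T, B1=F, B2=T, B2=F, B3=T, B4=T, B5=E, B8=T
run #5 (k=3, u=1, z=1) runs B1->T, B1->T, B1->T, B1->F, B2->T, B2->T, B2->T, B2->F, B3->F, B5->E, B4->T, B8->T; records B1=T, B1=F, B2=T, B2=F, B3=F, B4=T, B5=E, B8=T
run #6 (k=8, u=2, z=-1) runs B1->T, B1->F, B2->T, B2->T, B2->T, B2->F, B3->F, B5->S, B4->F, B7->S, B6->T, B8->F; records B1=T, B1=F, B2=T, B2=F, B3=F, B4=F, B5=S, B6=T, B7=S, B8=F
run #7 (k=7, u=3, z=0) runs B1->T, B1->T, B1->F, B2->T, B2->T, B2->T, B2->F, B3->T, B5->S, B4->F, B7->E, B6->F, B8->T; records B1=T, B1=F, B2=T, B2=F, B3=T, B4=F, B5=S, B6=F, B7=E, B8=T
run #8 (k=8, u=4, z=0) runs B1->T, B1->T, B1->F, B2->T, B2->T, B2->T, B2->F, B3->T, B5->S, B4->F, B7->S, B6->T, B8->F; records B1=T, B1=F, B2=T, B2=F, B3=T, B4=F, B5=S, B6=T, B7=S, B8=F
run #9 (k=4, u=4, z=0) runs B1->T, B1->T, B1->F, B2->T, B2->T, B2->T, B2->F, B3->T, B5->E, B4->T, B8->T; records B1=T, B1=F, B2=T, B2=F, B3=T, B4=T, B5=E, B8=T
together the pool reaches 16 outcomes: B1=T, B1=F, B2=T, B2=F, B3=T, B3=F, B4=T, B4=F, B5=S, B5=E, B6=T, B6=F, B7=S, B7=E, B8=T, B8=F
checked all size-1 subsets: none covers 16 outcomes (max 10/16)
checked all size-2 subsets: none covers 16 outcomes (max 14/16)
inputs {1, 3, 4} (size 3) cover everything; no size-3 subset with a lexicographically smaller index list covers all 16
Answer: 3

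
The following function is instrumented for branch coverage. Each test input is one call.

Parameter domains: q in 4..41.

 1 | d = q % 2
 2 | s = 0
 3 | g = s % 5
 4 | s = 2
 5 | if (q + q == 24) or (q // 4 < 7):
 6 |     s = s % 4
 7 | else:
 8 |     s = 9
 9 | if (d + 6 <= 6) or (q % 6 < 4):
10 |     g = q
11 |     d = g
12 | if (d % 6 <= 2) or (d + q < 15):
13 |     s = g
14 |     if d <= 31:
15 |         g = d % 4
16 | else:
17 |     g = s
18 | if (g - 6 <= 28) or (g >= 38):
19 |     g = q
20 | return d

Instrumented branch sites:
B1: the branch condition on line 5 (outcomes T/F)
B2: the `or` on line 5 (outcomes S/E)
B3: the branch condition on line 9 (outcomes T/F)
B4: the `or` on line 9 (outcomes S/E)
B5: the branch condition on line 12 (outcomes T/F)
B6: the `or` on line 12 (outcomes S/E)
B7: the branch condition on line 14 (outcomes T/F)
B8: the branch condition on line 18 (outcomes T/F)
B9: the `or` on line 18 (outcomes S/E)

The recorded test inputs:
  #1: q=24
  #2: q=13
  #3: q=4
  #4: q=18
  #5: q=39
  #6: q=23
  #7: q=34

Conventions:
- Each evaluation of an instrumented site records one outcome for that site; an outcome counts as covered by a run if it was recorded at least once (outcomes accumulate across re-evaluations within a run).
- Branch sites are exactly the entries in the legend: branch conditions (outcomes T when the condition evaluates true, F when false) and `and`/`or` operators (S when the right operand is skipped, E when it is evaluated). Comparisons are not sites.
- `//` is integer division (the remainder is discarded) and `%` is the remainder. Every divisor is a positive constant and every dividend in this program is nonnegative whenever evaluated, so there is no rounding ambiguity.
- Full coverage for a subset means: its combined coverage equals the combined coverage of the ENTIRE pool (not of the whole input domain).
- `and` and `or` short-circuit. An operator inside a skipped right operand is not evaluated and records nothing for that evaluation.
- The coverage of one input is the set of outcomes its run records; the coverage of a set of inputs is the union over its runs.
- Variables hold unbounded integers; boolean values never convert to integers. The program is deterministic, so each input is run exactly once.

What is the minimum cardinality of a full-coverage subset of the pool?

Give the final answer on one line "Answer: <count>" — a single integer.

#1 (q=24) -> B2->E, B1->T, B4->S, B3->T, B6->S, B5->T, B7->T, B9->S, B8->T; covered: B1=T, B2=E, B3=T, B4=S, B5=T, B6=S, B7=T, B8=T, B9=S
#2 (q=13) -> B2->E, B1->T, B4->E, B3->T, B6->S, B5->T, B7->T, B9->S, B8->T; covered: B1=T, B2=E, B3=T, B4=E, B5=T, B6=S, B7=T, B8=T, B9=S
#3 (q=4) -> B2->E, B1->T, B4->S, B3->T, B6->E, B5->T, B7->T, B9->S, B8->T; covered: B1=T, B2=E, B3=T, B4=S, B5=T, B6=E, B7=T, B8=T, B9=S
#4 (q=18) -> B2->E, B1->T, B4->S, B3->T, B6->S, B5->T, B7->T, B9->S, B8->T; covered: B1=T, B2=E, B3=T, B4=S, B5=T, B6=S, B7=T, B8=T, B9=S
#5 (q=39) -> B2->E, B1->F, B4->E, B3->T, B6->E, B5->F, B9->S, B8->T; covered: B1=F, B2=E, B3=T, B4=E, B5=F, B6=E, B8=T, B9=S
#6 (q=23) -> B2->E, B1->T, B4->E, B3->F, B6->S, B5->T, B7->T, B9->S, B8->T; covered: B1=T, B2=E, B3=F, B4=E, B5=T, B6=S, B7=T, B8=T, B9=S
#7 (q=34) -> B2->E, B1->F, B4->S, B3->T, B6->E, B5->F, B9->S, B8->T; covered: B1=F, B2=E, B3=T, B4=S, B5=F, B6=E, B8=T, B9=S
together the pool reaches 14 outcomes: B1=T, B1=F, B2=E, B3=T, B3=F, B4=S, B4=E, B5=T, B5=F, B6=S, B6=E, B7=T, B8=T, B9=S
size 1 is not enough: best union over all size-1 subsets is 9/14
inputs {6, 7} (size 2) cover everything; no size-2 subset with a lexicographically smaller index list covers all 14

Answer: 2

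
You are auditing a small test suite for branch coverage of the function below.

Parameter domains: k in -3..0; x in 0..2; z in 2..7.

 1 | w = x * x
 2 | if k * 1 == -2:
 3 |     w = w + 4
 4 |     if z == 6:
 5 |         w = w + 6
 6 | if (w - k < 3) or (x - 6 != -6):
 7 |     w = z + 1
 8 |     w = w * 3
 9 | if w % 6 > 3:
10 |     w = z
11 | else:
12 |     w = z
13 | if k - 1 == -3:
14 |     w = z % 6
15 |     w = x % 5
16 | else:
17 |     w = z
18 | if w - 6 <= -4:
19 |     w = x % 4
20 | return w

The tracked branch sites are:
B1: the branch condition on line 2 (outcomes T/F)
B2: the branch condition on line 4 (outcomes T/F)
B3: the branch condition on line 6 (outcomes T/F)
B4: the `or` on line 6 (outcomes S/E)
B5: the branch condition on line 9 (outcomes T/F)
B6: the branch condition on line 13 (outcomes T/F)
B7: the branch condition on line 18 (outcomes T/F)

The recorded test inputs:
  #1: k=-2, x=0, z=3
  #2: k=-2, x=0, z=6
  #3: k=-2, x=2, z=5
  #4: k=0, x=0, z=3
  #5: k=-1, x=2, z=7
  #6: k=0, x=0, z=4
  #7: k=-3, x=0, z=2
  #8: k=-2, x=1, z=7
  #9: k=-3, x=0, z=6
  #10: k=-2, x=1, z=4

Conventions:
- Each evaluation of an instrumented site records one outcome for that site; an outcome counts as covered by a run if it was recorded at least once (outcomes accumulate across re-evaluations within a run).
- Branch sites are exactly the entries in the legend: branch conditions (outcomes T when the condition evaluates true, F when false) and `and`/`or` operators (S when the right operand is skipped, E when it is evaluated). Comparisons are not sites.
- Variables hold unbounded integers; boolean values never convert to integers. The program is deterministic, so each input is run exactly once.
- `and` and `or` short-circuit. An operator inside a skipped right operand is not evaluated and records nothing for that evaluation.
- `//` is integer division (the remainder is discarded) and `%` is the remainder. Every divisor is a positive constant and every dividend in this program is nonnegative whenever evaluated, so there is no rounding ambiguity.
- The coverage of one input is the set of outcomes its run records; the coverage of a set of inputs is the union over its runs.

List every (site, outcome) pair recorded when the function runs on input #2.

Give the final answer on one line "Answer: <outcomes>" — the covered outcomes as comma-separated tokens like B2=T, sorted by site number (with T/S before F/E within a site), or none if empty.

Event log for input #2 (k=-2, x=0, z=6):
  B1->T, B2->T, B4->E, B3->F, B5->T, B6->T, B7->T
collecting distinct outcomes: B1=T, B2=T, B3=F, B4=E, B5=T, B6=T, B7=T

Answer: B1=T, B2=T, B3=F, B4=E, B5=T, B6=T, B7=T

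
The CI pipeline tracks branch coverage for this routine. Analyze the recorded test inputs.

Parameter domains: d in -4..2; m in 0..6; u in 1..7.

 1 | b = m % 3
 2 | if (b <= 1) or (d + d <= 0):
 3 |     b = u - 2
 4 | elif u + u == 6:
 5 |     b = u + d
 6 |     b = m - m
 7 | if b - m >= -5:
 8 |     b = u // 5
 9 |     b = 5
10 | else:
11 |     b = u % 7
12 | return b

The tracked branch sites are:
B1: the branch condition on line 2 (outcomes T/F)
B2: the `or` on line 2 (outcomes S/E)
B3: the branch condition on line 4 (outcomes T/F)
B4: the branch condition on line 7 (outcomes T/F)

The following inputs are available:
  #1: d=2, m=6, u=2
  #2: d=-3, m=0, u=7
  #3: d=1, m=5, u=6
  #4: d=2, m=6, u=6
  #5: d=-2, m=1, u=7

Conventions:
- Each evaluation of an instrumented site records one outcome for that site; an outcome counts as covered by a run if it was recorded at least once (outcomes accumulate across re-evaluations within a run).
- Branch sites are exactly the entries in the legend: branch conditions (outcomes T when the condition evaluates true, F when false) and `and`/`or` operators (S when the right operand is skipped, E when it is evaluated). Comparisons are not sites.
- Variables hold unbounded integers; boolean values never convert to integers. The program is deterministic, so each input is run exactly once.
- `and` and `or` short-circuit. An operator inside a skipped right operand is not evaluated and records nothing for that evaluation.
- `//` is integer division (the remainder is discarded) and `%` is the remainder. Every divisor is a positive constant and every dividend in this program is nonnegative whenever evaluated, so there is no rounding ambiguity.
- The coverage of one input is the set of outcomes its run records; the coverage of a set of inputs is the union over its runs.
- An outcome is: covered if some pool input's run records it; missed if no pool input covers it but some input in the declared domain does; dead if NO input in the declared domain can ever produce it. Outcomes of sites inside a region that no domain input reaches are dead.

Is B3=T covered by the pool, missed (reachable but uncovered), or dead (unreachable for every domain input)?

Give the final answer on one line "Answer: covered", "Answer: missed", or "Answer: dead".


no pool input records B3=T
but domain input (d=1, m=2, u=3) does record it -> reachable, so missed
Answer: missed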